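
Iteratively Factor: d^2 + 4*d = (d + 4)*(d)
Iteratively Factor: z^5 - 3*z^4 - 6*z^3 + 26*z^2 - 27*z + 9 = (z - 1)*(z^4 - 2*z^3 - 8*z^2 + 18*z - 9) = (z - 1)*(z + 3)*(z^3 - 5*z^2 + 7*z - 3) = (z - 1)^2*(z + 3)*(z^2 - 4*z + 3) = (z - 3)*(z - 1)^2*(z + 3)*(z - 1)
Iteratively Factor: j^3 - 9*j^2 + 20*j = (j - 5)*(j^2 - 4*j) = j*(j - 5)*(j - 4)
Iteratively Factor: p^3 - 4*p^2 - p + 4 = (p + 1)*(p^2 - 5*p + 4) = (p - 1)*(p + 1)*(p - 4)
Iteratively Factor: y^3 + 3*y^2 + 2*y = (y + 1)*(y^2 + 2*y) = (y + 1)*(y + 2)*(y)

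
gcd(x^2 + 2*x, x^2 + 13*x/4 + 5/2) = x + 2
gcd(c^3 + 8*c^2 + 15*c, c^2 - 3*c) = c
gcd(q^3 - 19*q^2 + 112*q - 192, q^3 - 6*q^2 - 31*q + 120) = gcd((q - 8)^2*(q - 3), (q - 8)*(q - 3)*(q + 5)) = q^2 - 11*q + 24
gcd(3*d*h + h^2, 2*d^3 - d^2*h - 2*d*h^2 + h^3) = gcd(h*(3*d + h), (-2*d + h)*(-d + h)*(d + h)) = 1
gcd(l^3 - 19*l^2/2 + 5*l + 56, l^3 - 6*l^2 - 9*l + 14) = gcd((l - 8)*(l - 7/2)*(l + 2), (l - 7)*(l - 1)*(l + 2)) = l + 2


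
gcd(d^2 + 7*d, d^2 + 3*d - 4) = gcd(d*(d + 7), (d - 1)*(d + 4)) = 1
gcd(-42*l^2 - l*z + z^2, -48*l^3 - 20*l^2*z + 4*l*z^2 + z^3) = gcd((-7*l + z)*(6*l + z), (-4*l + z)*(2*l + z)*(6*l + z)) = 6*l + z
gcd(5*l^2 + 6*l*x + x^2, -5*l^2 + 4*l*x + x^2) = 5*l + x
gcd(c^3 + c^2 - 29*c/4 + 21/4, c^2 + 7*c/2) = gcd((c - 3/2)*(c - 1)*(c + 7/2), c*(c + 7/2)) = c + 7/2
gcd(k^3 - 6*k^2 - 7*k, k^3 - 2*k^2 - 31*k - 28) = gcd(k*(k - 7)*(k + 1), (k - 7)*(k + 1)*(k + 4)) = k^2 - 6*k - 7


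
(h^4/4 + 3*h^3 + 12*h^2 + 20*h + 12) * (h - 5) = h^5/4 + 7*h^4/4 - 3*h^3 - 40*h^2 - 88*h - 60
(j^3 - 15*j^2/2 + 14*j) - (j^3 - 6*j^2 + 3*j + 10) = -3*j^2/2 + 11*j - 10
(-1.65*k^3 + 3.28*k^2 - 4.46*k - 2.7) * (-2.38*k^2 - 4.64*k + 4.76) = 3.927*k^5 - 0.1504*k^4 - 12.4584*k^3 + 42.7332*k^2 - 8.7016*k - 12.852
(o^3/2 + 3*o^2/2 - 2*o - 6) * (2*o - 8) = o^4 - o^3 - 16*o^2 + 4*o + 48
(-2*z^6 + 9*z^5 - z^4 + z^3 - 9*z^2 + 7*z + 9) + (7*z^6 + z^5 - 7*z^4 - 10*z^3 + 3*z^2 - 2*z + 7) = 5*z^6 + 10*z^5 - 8*z^4 - 9*z^3 - 6*z^2 + 5*z + 16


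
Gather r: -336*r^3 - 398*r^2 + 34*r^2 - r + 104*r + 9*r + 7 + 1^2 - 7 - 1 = -336*r^3 - 364*r^2 + 112*r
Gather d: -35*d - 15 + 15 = -35*d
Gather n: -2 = -2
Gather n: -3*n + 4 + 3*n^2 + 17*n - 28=3*n^2 + 14*n - 24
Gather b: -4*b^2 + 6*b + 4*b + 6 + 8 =-4*b^2 + 10*b + 14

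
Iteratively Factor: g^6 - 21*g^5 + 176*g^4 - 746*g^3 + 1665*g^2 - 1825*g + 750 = (g - 1)*(g^5 - 20*g^4 + 156*g^3 - 590*g^2 + 1075*g - 750) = (g - 5)*(g - 1)*(g^4 - 15*g^3 + 81*g^2 - 185*g + 150) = (g - 5)^2*(g - 1)*(g^3 - 10*g^2 + 31*g - 30) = (g - 5)^3*(g - 1)*(g^2 - 5*g + 6) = (g - 5)^3*(g - 2)*(g - 1)*(g - 3)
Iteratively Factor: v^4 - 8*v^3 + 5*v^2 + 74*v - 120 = (v - 5)*(v^3 - 3*v^2 - 10*v + 24) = (v - 5)*(v - 2)*(v^2 - v - 12) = (v - 5)*(v - 4)*(v - 2)*(v + 3)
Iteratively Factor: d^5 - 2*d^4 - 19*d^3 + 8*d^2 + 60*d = (d - 2)*(d^4 - 19*d^2 - 30*d) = (d - 2)*(d + 2)*(d^3 - 2*d^2 - 15*d) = (d - 2)*(d + 2)*(d + 3)*(d^2 - 5*d) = (d - 5)*(d - 2)*(d + 2)*(d + 3)*(d)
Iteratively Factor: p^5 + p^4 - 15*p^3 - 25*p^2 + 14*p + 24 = (p + 3)*(p^4 - 2*p^3 - 9*p^2 + 2*p + 8) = (p - 1)*(p + 3)*(p^3 - p^2 - 10*p - 8) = (p - 1)*(p + 1)*(p + 3)*(p^2 - 2*p - 8) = (p - 1)*(p + 1)*(p + 2)*(p + 3)*(p - 4)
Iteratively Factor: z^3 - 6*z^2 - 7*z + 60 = (z - 5)*(z^2 - z - 12) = (z - 5)*(z - 4)*(z + 3)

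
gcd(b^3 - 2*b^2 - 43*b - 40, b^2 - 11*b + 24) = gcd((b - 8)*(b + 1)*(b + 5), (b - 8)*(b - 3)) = b - 8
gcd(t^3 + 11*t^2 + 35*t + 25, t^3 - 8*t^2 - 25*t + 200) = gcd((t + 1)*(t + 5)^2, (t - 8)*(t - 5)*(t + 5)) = t + 5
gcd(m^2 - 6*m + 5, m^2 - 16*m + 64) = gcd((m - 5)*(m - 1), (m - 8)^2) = 1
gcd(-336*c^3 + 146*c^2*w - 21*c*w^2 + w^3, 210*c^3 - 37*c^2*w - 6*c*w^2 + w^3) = -7*c + w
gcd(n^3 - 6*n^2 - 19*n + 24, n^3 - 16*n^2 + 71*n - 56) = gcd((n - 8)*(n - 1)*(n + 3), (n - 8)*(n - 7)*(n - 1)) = n^2 - 9*n + 8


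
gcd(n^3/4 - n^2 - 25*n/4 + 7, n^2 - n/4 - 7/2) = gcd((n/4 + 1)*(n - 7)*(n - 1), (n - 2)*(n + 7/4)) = 1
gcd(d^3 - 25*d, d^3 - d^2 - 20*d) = d^2 - 5*d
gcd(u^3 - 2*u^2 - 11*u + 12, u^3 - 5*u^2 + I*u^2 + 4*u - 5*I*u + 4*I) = u^2 - 5*u + 4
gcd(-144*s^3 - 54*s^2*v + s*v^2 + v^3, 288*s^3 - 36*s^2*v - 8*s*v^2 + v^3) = 48*s^2 + 2*s*v - v^2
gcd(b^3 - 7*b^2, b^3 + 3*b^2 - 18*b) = b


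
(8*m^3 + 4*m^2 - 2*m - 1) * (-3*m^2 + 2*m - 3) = -24*m^5 + 4*m^4 - 10*m^3 - 13*m^2 + 4*m + 3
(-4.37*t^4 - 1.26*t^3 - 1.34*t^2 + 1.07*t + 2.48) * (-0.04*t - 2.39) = 0.1748*t^5 + 10.4947*t^4 + 3.065*t^3 + 3.1598*t^2 - 2.6565*t - 5.9272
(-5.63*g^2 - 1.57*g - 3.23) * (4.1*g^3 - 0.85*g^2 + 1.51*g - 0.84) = -23.083*g^5 - 1.6515*g^4 - 20.4098*g^3 + 5.104*g^2 - 3.5585*g + 2.7132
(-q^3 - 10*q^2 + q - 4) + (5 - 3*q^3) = -4*q^3 - 10*q^2 + q + 1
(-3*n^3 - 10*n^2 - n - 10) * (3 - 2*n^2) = 6*n^5 + 20*n^4 - 7*n^3 - 10*n^2 - 3*n - 30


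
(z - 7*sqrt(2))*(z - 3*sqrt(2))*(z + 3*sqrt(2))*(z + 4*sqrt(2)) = z^4 - 3*sqrt(2)*z^3 - 74*z^2 + 54*sqrt(2)*z + 1008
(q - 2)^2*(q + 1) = q^3 - 3*q^2 + 4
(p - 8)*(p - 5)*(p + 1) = p^3 - 12*p^2 + 27*p + 40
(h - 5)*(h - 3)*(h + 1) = h^3 - 7*h^2 + 7*h + 15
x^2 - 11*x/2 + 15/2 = (x - 3)*(x - 5/2)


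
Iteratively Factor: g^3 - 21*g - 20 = (g + 4)*(g^2 - 4*g - 5) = (g - 5)*(g + 4)*(g + 1)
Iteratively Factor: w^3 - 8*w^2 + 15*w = (w - 5)*(w^2 - 3*w) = w*(w - 5)*(w - 3)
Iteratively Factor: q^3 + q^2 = (q)*(q^2 + q) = q*(q + 1)*(q)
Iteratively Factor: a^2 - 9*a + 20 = (a - 5)*(a - 4)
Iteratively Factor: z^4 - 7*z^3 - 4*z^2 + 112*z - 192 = (z - 4)*(z^3 - 3*z^2 - 16*z + 48) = (z - 4)^2*(z^2 + z - 12) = (z - 4)^2*(z - 3)*(z + 4)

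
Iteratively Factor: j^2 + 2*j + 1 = (j + 1)*(j + 1)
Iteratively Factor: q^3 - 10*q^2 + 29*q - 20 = (q - 5)*(q^2 - 5*q + 4) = (q - 5)*(q - 1)*(q - 4)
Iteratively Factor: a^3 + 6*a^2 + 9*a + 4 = (a + 1)*(a^2 + 5*a + 4) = (a + 1)*(a + 4)*(a + 1)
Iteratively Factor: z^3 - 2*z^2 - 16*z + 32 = (z - 2)*(z^2 - 16) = (z - 4)*(z - 2)*(z + 4)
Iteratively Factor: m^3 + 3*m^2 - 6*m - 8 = (m - 2)*(m^2 + 5*m + 4) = (m - 2)*(m + 1)*(m + 4)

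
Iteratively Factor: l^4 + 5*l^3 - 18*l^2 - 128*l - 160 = (l + 4)*(l^3 + l^2 - 22*l - 40) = (l - 5)*(l + 4)*(l^2 + 6*l + 8) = (l - 5)*(l + 2)*(l + 4)*(l + 4)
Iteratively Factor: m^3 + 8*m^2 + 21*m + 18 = (m + 3)*(m^2 + 5*m + 6) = (m + 2)*(m + 3)*(m + 3)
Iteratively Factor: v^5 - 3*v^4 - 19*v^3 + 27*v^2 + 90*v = (v + 3)*(v^4 - 6*v^3 - v^2 + 30*v) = (v - 5)*(v + 3)*(v^3 - v^2 - 6*v) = (v - 5)*(v + 2)*(v + 3)*(v^2 - 3*v) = (v - 5)*(v - 3)*(v + 2)*(v + 3)*(v)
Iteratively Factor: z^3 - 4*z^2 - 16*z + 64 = (z - 4)*(z^2 - 16) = (z - 4)*(z + 4)*(z - 4)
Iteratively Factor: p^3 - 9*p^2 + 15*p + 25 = (p + 1)*(p^2 - 10*p + 25) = (p - 5)*(p + 1)*(p - 5)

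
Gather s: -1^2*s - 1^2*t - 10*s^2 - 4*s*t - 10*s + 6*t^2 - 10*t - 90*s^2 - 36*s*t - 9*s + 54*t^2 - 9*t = -100*s^2 + s*(-40*t - 20) + 60*t^2 - 20*t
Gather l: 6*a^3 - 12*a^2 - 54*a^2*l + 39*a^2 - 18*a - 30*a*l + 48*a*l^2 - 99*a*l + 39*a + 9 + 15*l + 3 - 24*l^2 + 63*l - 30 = 6*a^3 + 27*a^2 + 21*a + l^2*(48*a - 24) + l*(-54*a^2 - 129*a + 78) - 18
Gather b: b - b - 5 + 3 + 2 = 0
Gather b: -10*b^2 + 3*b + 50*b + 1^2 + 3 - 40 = -10*b^2 + 53*b - 36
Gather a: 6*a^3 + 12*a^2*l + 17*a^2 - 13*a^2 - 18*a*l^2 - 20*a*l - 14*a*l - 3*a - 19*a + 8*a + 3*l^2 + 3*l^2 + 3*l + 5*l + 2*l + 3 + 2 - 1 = 6*a^3 + a^2*(12*l + 4) + a*(-18*l^2 - 34*l - 14) + 6*l^2 + 10*l + 4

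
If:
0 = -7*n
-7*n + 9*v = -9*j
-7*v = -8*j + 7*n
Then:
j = 0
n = 0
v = 0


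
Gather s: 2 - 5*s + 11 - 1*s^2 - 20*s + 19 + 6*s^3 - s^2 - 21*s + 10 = 6*s^3 - 2*s^2 - 46*s + 42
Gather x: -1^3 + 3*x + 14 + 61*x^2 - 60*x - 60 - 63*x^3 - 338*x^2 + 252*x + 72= -63*x^3 - 277*x^2 + 195*x + 25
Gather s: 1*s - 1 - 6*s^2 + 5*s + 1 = -6*s^2 + 6*s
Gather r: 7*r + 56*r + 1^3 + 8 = 63*r + 9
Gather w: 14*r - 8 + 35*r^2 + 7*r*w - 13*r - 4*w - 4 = 35*r^2 + r + w*(7*r - 4) - 12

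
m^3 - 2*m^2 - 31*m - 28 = (m - 7)*(m + 1)*(m + 4)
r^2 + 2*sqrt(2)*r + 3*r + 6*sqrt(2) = (r + 3)*(r + 2*sqrt(2))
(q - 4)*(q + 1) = q^2 - 3*q - 4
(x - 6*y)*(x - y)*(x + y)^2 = x^4 - 5*x^3*y - 7*x^2*y^2 + 5*x*y^3 + 6*y^4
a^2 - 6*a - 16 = (a - 8)*(a + 2)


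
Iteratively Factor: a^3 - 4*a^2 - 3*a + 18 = (a - 3)*(a^2 - a - 6) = (a - 3)^2*(a + 2)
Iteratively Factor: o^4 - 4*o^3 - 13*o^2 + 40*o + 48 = (o - 4)*(o^3 - 13*o - 12) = (o - 4)*(o + 1)*(o^2 - o - 12) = (o - 4)*(o + 1)*(o + 3)*(o - 4)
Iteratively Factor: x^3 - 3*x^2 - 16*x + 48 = (x - 3)*(x^2 - 16) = (x - 3)*(x + 4)*(x - 4)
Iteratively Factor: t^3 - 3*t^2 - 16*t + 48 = (t - 4)*(t^2 + t - 12) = (t - 4)*(t + 4)*(t - 3)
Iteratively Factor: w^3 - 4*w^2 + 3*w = (w - 3)*(w^2 - w) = w*(w - 3)*(w - 1)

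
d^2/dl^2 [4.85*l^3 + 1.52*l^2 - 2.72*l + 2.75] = 29.1*l + 3.04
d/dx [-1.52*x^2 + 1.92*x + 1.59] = 1.92 - 3.04*x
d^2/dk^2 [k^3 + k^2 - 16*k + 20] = 6*k + 2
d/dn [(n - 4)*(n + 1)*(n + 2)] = 3*n^2 - 2*n - 10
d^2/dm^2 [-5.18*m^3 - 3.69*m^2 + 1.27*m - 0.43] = -31.08*m - 7.38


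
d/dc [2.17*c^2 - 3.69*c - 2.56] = 4.34*c - 3.69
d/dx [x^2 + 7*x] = 2*x + 7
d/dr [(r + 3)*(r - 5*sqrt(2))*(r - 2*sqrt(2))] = 3*r^2 - 14*sqrt(2)*r + 6*r - 21*sqrt(2) + 20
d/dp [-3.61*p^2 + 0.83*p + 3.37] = 0.83 - 7.22*p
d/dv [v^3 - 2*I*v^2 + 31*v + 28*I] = 3*v^2 - 4*I*v + 31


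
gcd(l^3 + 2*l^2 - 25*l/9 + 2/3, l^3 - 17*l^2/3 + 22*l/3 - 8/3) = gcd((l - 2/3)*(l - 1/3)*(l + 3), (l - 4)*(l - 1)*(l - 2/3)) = l - 2/3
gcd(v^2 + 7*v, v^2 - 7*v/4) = v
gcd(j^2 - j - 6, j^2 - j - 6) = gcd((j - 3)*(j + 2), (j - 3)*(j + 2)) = j^2 - j - 6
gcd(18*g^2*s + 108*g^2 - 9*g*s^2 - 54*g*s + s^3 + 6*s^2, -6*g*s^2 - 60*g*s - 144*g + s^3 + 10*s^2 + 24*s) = -6*g*s - 36*g + s^2 + 6*s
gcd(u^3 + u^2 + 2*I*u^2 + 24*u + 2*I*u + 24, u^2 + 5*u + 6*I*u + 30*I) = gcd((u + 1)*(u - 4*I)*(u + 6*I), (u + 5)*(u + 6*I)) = u + 6*I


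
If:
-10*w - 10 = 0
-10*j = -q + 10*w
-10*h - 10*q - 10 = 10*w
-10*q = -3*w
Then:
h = 3/10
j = 97/100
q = -3/10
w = -1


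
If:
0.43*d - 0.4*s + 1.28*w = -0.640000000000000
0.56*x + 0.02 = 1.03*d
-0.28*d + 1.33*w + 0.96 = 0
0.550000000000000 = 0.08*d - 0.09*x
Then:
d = -6.39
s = -11.89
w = -2.07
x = -11.79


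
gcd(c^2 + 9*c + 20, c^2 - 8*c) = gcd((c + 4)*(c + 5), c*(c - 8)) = 1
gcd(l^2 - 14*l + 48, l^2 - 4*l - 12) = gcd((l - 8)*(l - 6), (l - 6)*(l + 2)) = l - 6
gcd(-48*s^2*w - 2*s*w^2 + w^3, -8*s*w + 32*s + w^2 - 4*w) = 8*s - w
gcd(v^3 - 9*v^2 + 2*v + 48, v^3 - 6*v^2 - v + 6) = 1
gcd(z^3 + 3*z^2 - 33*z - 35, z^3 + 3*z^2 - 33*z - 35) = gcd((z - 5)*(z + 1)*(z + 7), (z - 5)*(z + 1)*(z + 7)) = z^3 + 3*z^2 - 33*z - 35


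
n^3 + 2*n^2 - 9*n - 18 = (n - 3)*(n + 2)*(n + 3)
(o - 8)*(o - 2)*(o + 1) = o^3 - 9*o^2 + 6*o + 16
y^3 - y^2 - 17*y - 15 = (y - 5)*(y + 1)*(y + 3)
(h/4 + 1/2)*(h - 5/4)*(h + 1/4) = h^3/4 + h^2/4 - 37*h/64 - 5/32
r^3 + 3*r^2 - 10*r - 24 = (r - 3)*(r + 2)*(r + 4)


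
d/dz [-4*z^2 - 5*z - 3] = -8*z - 5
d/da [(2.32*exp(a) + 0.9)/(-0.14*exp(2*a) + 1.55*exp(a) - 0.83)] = (0.3248*exp(2*a) + 0.252*exp(a) - 3.3206)*exp(a)/(0.0196*exp(4*a) - 0.434*exp(3*a) + 2.6349*exp(2*a) - 2.573*exp(a) + 0.6889)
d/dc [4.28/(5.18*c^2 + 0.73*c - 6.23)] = (-44.3408*c - 3.1244)/(5.18*c^2 + 0.73*c - 6.23)^2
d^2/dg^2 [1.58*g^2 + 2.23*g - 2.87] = 3.16000000000000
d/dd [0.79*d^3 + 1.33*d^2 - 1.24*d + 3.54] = 2.37*d^2 + 2.66*d - 1.24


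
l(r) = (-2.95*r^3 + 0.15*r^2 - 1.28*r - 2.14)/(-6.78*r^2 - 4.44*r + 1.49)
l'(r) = (13.56*r + 4.44)*(-2.95*r^3 + 0.15*r^2 - 1.28*r - 2.14)/(-6.78*r^2 - 4.44*r + 1.49)^2 + (-8.85*r^2 + 0.3*r - 1.28)/(-6.78*r^2 - 4.44*r + 1.49)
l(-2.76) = -1.70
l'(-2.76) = 0.35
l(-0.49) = -0.55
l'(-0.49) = -1.14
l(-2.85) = -1.74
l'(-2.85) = 0.36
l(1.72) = 0.72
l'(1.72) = 0.26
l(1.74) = 0.73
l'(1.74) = 0.27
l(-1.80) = -1.43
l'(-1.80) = 0.16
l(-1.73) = -1.42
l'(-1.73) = 0.11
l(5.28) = 2.08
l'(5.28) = 0.42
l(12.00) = 4.95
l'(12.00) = 0.43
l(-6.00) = -3.00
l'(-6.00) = 0.42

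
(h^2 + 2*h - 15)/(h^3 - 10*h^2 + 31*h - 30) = (h + 5)/(h^2 - 7*h + 10)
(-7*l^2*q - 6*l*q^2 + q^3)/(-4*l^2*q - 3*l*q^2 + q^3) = (-7*l + q)/(-4*l + q)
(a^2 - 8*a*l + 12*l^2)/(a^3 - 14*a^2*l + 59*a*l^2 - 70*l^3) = (a - 6*l)/(a^2 - 12*a*l + 35*l^2)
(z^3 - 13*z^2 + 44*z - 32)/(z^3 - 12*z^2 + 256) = (z^2 - 5*z + 4)/(z^2 - 4*z - 32)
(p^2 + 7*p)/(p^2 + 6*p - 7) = p/(p - 1)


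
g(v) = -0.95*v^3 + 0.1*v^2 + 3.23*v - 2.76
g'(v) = -2.85*v^2 + 0.2*v + 3.23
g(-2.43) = 3.61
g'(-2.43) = -14.08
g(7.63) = -394.28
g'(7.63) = -161.16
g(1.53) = -0.99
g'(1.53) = -3.14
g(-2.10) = -0.30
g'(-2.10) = -9.76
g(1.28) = -0.45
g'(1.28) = -1.18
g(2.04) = -3.82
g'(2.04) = -8.22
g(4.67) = -82.25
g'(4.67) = -57.99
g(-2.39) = 3.06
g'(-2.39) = -13.53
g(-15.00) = 3177.54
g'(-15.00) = -641.02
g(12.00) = -1591.20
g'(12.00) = -404.77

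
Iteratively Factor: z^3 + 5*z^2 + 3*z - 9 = (z - 1)*(z^2 + 6*z + 9) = (z - 1)*(z + 3)*(z + 3)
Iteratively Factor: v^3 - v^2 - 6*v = (v + 2)*(v^2 - 3*v) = (v - 3)*(v + 2)*(v)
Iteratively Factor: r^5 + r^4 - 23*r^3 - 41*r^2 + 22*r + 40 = (r + 1)*(r^4 - 23*r^2 - 18*r + 40) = (r - 5)*(r + 1)*(r^3 + 5*r^2 + 2*r - 8) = (r - 5)*(r - 1)*(r + 1)*(r^2 + 6*r + 8) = (r - 5)*(r - 1)*(r + 1)*(r + 2)*(r + 4)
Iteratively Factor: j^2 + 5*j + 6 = (j + 3)*(j + 2)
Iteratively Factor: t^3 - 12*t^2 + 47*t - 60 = (t - 4)*(t^2 - 8*t + 15) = (t - 4)*(t - 3)*(t - 5)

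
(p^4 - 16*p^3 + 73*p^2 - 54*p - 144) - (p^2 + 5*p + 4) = p^4 - 16*p^3 + 72*p^2 - 59*p - 148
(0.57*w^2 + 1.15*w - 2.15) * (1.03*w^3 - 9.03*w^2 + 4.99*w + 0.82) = 0.5871*w^5 - 3.9626*w^4 - 9.7547*w^3 + 25.6204*w^2 - 9.7855*w - 1.763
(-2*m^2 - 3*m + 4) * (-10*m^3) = 20*m^5 + 30*m^4 - 40*m^3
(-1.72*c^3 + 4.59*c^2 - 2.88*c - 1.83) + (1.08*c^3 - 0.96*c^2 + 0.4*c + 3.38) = -0.64*c^3 + 3.63*c^2 - 2.48*c + 1.55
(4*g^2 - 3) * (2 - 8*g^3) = -32*g^5 + 24*g^3 + 8*g^2 - 6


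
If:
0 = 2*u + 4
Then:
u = -2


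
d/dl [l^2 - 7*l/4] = 2*l - 7/4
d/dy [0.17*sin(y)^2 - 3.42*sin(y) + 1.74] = (0.34*sin(y) - 3.42)*cos(y)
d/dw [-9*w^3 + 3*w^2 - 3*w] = -27*w^2 + 6*w - 3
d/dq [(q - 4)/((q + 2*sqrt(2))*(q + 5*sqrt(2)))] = (-q^2 + 8*q + 20 + 28*sqrt(2))/(q^4 + 14*sqrt(2)*q^3 + 138*q^2 + 280*sqrt(2)*q + 400)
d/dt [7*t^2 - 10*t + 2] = 14*t - 10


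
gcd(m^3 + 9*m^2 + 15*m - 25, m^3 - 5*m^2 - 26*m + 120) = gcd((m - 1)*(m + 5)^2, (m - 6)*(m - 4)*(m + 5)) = m + 5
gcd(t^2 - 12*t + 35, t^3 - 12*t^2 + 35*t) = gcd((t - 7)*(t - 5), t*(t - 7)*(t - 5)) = t^2 - 12*t + 35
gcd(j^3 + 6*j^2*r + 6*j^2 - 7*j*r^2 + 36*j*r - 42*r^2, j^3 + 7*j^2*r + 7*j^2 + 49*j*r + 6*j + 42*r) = j^2 + 7*j*r + 6*j + 42*r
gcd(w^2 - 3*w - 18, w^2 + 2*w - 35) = 1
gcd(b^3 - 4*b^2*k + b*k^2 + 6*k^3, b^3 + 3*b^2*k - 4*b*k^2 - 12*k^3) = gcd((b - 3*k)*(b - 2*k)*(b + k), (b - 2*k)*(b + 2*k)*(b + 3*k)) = b - 2*k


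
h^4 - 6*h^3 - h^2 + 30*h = h*(h - 5)*(h - 3)*(h + 2)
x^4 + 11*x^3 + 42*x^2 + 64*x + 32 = (x + 1)*(x + 2)*(x + 4)^2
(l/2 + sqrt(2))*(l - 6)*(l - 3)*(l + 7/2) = l^4/2 - 11*l^3/4 + sqrt(2)*l^3 - 11*sqrt(2)*l^2/2 - 27*l^2/4 - 27*sqrt(2)*l/2 + 63*l/2 + 63*sqrt(2)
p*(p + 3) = p^2 + 3*p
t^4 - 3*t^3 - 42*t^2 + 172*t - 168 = (t - 6)*(t - 2)^2*(t + 7)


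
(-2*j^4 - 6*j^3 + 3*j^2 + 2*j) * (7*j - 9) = -14*j^5 - 24*j^4 + 75*j^3 - 13*j^2 - 18*j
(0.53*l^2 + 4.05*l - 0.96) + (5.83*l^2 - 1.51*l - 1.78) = 6.36*l^2 + 2.54*l - 2.74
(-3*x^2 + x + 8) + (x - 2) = -3*x^2 + 2*x + 6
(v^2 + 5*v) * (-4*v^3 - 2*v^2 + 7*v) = -4*v^5 - 22*v^4 - 3*v^3 + 35*v^2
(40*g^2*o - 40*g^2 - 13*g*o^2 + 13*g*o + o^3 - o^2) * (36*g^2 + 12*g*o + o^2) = 1440*g^4*o - 1440*g^4 + 12*g^3*o^2 - 12*g^3*o - 80*g^2*o^3 + 80*g^2*o^2 - g*o^4 + g*o^3 + o^5 - o^4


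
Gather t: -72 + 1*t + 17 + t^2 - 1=t^2 + t - 56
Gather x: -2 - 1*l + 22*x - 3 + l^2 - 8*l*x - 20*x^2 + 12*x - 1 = l^2 - l - 20*x^2 + x*(34 - 8*l) - 6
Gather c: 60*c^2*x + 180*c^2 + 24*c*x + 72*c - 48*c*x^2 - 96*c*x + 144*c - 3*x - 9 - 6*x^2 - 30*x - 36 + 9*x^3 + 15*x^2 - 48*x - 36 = c^2*(60*x + 180) + c*(-48*x^2 - 72*x + 216) + 9*x^3 + 9*x^2 - 81*x - 81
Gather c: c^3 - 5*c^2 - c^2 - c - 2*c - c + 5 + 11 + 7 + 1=c^3 - 6*c^2 - 4*c + 24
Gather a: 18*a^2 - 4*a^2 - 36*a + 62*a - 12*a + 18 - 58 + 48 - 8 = 14*a^2 + 14*a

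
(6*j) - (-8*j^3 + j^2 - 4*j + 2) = 8*j^3 - j^2 + 10*j - 2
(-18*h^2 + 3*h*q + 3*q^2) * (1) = -18*h^2 + 3*h*q + 3*q^2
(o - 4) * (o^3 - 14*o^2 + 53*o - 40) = o^4 - 18*o^3 + 109*o^2 - 252*o + 160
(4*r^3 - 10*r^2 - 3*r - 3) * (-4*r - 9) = -16*r^4 + 4*r^3 + 102*r^2 + 39*r + 27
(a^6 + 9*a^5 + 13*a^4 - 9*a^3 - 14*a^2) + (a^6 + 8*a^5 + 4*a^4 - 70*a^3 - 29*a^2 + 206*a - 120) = 2*a^6 + 17*a^5 + 17*a^4 - 79*a^3 - 43*a^2 + 206*a - 120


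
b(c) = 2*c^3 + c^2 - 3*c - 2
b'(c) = 6*c^2 + 2*c - 3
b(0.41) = -2.92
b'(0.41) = -1.17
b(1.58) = 3.65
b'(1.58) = 15.14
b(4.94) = 248.69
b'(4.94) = 153.30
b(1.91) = 9.85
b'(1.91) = 22.71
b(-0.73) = -0.06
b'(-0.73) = -1.26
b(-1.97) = -7.50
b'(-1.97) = 16.35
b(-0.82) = 0.03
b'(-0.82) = -0.61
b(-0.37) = -0.85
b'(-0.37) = -2.92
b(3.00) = 52.00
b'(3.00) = 57.00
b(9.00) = 1510.00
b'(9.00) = 501.00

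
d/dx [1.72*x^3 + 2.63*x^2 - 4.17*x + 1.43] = 5.16*x^2 + 5.26*x - 4.17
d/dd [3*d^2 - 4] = 6*d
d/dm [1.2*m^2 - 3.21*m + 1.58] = 2.4*m - 3.21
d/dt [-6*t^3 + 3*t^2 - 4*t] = -18*t^2 + 6*t - 4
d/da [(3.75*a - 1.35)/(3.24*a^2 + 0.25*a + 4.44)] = (-12.15*a^2 + 8.748*a + 16.9875)/(10.4976*a^4 + 1.62*a^3 + 28.8337*a^2 + 2.22*a + 19.7136)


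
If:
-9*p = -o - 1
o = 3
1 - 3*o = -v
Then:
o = 3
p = 4/9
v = 8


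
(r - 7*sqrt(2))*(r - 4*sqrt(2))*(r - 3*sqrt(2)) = r^3 - 14*sqrt(2)*r^2 + 122*r - 168*sqrt(2)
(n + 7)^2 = n^2 + 14*n + 49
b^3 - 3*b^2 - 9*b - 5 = (b - 5)*(b + 1)^2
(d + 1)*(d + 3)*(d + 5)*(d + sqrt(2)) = d^4 + sqrt(2)*d^3 + 9*d^3 + 9*sqrt(2)*d^2 + 23*d^2 + 15*d + 23*sqrt(2)*d + 15*sqrt(2)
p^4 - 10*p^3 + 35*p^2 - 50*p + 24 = (p - 4)*(p - 3)*(p - 2)*(p - 1)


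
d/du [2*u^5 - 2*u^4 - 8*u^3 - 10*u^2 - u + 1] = 10*u^4 - 8*u^3 - 24*u^2 - 20*u - 1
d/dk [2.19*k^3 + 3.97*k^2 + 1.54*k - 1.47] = 6.57*k^2 + 7.94*k + 1.54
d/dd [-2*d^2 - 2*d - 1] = -4*d - 2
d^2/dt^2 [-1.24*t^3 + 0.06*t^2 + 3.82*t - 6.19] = 0.12 - 7.44*t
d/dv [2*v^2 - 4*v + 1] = 4*v - 4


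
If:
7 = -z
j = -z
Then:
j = 7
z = -7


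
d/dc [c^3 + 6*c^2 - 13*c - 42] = 3*c^2 + 12*c - 13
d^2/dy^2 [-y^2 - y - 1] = -2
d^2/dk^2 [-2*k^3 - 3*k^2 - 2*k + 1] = -12*k - 6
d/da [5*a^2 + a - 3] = 10*a + 1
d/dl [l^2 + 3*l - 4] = 2*l + 3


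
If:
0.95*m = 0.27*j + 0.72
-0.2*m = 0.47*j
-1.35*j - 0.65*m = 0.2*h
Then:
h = -0.26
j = -0.29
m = 0.68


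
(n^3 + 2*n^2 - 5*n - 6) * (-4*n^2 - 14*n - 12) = -4*n^5 - 22*n^4 - 20*n^3 + 70*n^2 + 144*n + 72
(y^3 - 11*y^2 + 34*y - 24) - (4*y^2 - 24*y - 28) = y^3 - 15*y^2 + 58*y + 4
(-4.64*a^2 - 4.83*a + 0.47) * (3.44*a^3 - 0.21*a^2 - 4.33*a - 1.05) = -15.9616*a^5 - 15.6408*a^4 + 22.7223*a^3 + 25.6872*a^2 + 3.0364*a - 0.4935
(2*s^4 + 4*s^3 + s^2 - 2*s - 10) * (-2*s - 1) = -4*s^5 - 10*s^4 - 6*s^3 + 3*s^2 + 22*s + 10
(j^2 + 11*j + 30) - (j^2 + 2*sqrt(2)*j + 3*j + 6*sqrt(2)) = -2*sqrt(2)*j + 8*j - 6*sqrt(2) + 30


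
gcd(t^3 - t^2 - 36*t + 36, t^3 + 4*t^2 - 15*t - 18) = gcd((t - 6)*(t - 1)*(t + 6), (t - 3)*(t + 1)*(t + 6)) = t + 6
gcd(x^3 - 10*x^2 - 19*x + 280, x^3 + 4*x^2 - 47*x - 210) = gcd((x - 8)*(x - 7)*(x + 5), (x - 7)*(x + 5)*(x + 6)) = x^2 - 2*x - 35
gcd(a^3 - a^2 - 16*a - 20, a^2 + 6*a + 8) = a + 2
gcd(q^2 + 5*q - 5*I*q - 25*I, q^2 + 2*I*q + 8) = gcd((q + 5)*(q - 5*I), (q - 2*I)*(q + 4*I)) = 1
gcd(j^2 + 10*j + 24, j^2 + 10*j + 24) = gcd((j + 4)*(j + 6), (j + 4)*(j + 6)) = j^2 + 10*j + 24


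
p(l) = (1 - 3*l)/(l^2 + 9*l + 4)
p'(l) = (1 - 3*l)*(-2*l - 9)/(l^2 + 9*l + 4)^2 - 3/(l^2 + 9*l + 4) = (3*l^2 - 2*l - 21)/(l^4 + 18*l^3 + 89*l^2 + 72*l + 16)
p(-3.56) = -0.76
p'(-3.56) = 0.10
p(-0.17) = 0.60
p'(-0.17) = -3.29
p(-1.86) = -0.71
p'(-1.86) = -0.08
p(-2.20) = -0.69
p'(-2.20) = -0.02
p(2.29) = -0.20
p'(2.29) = -0.01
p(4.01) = -0.20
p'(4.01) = 0.01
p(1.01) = -0.14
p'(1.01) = -0.10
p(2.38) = -0.20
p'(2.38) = -0.01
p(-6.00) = -1.36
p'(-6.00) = 0.51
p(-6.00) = -1.36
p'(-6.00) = 0.51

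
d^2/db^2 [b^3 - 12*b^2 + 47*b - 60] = 6*b - 24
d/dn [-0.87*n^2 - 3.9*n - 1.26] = -1.74*n - 3.9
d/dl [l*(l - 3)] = 2*l - 3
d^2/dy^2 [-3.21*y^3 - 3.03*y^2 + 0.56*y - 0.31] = -19.26*y - 6.06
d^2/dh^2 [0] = 0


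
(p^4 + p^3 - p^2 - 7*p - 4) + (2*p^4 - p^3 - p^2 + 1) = 3*p^4 - 2*p^2 - 7*p - 3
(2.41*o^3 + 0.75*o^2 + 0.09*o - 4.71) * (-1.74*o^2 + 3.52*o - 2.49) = -4.1934*o^5 + 7.1782*o^4 - 3.5175*o^3 + 6.6447*o^2 - 16.8033*o + 11.7279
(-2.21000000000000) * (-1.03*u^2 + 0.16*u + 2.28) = 2.2763*u^2 - 0.3536*u - 5.0388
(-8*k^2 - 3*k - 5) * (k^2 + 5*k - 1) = -8*k^4 - 43*k^3 - 12*k^2 - 22*k + 5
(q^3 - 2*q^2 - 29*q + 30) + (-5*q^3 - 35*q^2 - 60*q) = -4*q^3 - 37*q^2 - 89*q + 30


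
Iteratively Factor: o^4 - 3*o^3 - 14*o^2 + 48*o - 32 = (o - 1)*(o^3 - 2*o^2 - 16*o + 32) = (o - 4)*(o - 1)*(o^2 + 2*o - 8) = (o - 4)*(o - 1)*(o + 4)*(o - 2)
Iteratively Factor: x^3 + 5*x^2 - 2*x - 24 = (x + 3)*(x^2 + 2*x - 8) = (x - 2)*(x + 3)*(x + 4)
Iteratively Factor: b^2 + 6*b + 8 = (b + 2)*(b + 4)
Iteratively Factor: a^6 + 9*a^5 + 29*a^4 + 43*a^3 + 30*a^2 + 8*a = (a)*(a^5 + 9*a^4 + 29*a^3 + 43*a^2 + 30*a + 8) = a*(a + 1)*(a^4 + 8*a^3 + 21*a^2 + 22*a + 8) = a*(a + 1)*(a + 4)*(a^3 + 4*a^2 + 5*a + 2) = a*(a + 1)^2*(a + 4)*(a^2 + 3*a + 2) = a*(a + 1)^3*(a + 4)*(a + 2)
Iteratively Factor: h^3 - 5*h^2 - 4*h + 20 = (h - 2)*(h^2 - 3*h - 10) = (h - 5)*(h - 2)*(h + 2)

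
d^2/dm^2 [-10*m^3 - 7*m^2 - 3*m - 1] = -60*m - 14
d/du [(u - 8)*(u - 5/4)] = 2*u - 37/4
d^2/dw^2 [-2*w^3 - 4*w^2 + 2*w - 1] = -12*w - 8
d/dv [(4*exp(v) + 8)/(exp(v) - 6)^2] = 4*(-exp(v) - 10)*exp(v)/(exp(v) - 6)^3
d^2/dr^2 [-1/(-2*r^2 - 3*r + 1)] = 2*(-4*r^2 - 6*r + (4*r + 3)^2 + 2)/(2*r^2 + 3*r - 1)^3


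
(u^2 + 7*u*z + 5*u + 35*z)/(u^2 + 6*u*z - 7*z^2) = (-u - 5)/(-u + z)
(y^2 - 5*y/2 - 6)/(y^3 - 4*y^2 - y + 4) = (y + 3/2)/(y^2 - 1)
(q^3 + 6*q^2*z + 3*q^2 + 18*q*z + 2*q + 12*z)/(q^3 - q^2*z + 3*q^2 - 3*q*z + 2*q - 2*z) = (-q - 6*z)/(-q + z)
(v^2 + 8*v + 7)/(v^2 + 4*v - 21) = (v + 1)/(v - 3)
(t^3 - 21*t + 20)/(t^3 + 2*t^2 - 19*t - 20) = (t - 1)/(t + 1)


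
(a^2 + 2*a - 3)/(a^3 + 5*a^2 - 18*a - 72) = (a - 1)/(a^2 + 2*a - 24)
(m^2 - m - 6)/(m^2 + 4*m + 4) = (m - 3)/(m + 2)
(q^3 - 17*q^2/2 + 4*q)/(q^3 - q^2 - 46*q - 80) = q*(2*q - 1)/(2*(q^2 + 7*q + 10))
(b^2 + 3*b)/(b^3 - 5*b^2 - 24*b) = 1/(b - 8)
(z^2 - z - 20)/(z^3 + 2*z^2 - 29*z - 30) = (z + 4)/(z^2 + 7*z + 6)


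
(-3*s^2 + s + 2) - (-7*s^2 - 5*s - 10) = 4*s^2 + 6*s + 12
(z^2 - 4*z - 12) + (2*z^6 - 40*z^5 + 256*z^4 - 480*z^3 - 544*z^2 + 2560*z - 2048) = 2*z^6 - 40*z^5 + 256*z^4 - 480*z^3 - 543*z^2 + 2556*z - 2060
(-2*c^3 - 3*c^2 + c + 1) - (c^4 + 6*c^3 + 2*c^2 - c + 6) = -c^4 - 8*c^3 - 5*c^2 + 2*c - 5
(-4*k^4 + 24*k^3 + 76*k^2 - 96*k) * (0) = 0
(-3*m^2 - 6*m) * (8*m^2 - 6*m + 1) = -24*m^4 - 30*m^3 + 33*m^2 - 6*m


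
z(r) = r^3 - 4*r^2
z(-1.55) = -13.33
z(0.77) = -1.92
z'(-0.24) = 2.09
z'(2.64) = -0.21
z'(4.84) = 31.56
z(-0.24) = -0.24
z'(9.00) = 171.00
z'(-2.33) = 34.93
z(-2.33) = -34.36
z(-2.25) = -31.64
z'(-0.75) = 7.69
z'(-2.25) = 33.19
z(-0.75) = -2.67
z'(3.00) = 3.00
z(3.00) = -9.00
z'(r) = 3*r^2 - 8*r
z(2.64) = -9.48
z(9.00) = 405.00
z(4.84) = 19.68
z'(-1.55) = 19.61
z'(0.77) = -4.38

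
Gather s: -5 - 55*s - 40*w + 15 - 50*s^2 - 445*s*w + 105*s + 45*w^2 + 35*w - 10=-50*s^2 + s*(50 - 445*w) + 45*w^2 - 5*w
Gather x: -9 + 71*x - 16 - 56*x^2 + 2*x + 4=-56*x^2 + 73*x - 21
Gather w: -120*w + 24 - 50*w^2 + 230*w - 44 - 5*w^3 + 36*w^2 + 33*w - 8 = -5*w^3 - 14*w^2 + 143*w - 28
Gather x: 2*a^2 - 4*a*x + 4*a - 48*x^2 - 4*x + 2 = 2*a^2 + 4*a - 48*x^2 + x*(-4*a - 4) + 2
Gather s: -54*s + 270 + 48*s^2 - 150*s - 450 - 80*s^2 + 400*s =-32*s^2 + 196*s - 180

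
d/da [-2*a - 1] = -2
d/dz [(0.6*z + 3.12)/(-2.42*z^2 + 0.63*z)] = (1.452*z^2 + 15.1008*z - 1.9656)/(z^2*(5.8564*z^2 - 3.0492*z + 0.3969))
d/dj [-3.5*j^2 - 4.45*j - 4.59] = -7.0*j - 4.45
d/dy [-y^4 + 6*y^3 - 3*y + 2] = -4*y^3 + 18*y^2 - 3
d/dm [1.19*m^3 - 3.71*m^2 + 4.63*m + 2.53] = 3.57*m^2 - 7.42*m + 4.63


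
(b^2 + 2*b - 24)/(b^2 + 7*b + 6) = (b - 4)/(b + 1)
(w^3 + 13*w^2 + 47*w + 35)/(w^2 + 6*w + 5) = w + 7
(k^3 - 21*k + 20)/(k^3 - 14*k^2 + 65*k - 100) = (k^2 + 4*k - 5)/(k^2 - 10*k + 25)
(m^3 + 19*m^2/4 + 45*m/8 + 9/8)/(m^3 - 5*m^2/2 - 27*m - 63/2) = (m + 1/4)/(m - 7)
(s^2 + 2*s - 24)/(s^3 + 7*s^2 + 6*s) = (s - 4)/(s*(s + 1))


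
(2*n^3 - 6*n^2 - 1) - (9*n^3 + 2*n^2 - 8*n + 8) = -7*n^3 - 8*n^2 + 8*n - 9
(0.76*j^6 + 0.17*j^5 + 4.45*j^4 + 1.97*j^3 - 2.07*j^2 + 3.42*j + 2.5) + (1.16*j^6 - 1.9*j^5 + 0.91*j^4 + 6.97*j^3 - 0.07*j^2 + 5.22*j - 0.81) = 1.92*j^6 - 1.73*j^5 + 5.36*j^4 + 8.94*j^3 - 2.14*j^2 + 8.64*j + 1.69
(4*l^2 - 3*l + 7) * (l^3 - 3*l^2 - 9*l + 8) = 4*l^5 - 15*l^4 - 20*l^3 + 38*l^2 - 87*l + 56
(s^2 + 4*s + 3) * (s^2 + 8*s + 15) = s^4 + 12*s^3 + 50*s^2 + 84*s + 45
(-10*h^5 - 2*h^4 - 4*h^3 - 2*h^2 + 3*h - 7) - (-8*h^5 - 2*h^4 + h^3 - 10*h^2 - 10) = -2*h^5 - 5*h^3 + 8*h^2 + 3*h + 3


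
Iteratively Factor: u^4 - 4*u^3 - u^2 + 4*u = (u + 1)*(u^3 - 5*u^2 + 4*u) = (u - 4)*(u + 1)*(u^2 - u) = u*(u - 4)*(u + 1)*(u - 1)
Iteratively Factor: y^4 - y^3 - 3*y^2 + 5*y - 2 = (y + 2)*(y^3 - 3*y^2 + 3*y - 1) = (y - 1)*(y + 2)*(y^2 - 2*y + 1) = (y - 1)^2*(y + 2)*(y - 1)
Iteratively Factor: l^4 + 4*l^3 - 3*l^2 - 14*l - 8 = (l + 4)*(l^3 - 3*l - 2) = (l + 1)*(l + 4)*(l^2 - l - 2) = (l + 1)^2*(l + 4)*(l - 2)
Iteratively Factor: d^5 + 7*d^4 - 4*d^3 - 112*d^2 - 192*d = (d)*(d^4 + 7*d^3 - 4*d^2 - 112*d - 192) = d*(d + 4)*(d^3 + 3*d^2 - 16*d - 48) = d*(d + 4)^2*(d^2 - d - 12) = d*(d + 3)*(d + 4)^2*(d - 4)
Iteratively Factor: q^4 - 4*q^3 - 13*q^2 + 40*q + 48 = (q - 4)*(q^3 - 13*q - 12) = (q - 4)*(q + 1)*(q^2 - q - 12) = (q - 4)*(q + 1)*(q + 3)*(q - 4)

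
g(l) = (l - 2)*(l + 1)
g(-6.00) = 40.00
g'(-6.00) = -13.00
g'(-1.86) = -4.72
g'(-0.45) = -1.90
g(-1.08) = 0.25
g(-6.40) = 45.36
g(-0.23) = -1.72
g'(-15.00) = -31.00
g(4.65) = 14.97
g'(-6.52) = -14.04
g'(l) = 2*l - 1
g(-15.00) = 238.00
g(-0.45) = -1.35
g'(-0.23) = -1.46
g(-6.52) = 47.03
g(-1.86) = 3.32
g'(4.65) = 8.30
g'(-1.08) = -3.16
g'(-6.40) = -13.80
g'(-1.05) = -3.10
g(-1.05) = 0.15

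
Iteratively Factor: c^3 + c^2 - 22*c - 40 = (c - 5)*(c^2 + 6*c + 8) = (c - 5)*(c + 2)*(c + 4)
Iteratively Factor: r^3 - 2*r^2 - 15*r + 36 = (r + 4)*(r^2 - 6*r + 9) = (r - 3)*(r + 4)*(r - 3)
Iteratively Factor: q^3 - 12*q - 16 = (q - 4)*(q^2 + 4*q + 4) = (q - 4)*(q + 2)*(q + 2)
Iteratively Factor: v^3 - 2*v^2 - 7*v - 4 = (v - 4)*(v^2 + 2*v + 1) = (v - 4)*(v + 1)*(v + 1)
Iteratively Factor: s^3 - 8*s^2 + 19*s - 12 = (s - 3)*(s^2 - 5*s + 4) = (s - 4)*(s - 3)*(s - 1)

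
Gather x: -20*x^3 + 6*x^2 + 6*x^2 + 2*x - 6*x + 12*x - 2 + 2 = -20*x^3 + 12*x^2 + 8*x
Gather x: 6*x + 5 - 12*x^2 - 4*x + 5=-12*x^2 + 2*x + 10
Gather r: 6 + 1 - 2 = 5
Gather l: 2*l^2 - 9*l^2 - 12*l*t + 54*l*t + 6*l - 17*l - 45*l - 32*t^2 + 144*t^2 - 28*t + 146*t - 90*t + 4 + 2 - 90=-7*l^2 + l*(42*t - 56) + 112*t^2 + 28*t - 84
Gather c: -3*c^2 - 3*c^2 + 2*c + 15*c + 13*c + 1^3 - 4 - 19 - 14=-6*c^2 + 30*c - 36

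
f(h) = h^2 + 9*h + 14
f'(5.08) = 19.16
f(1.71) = 32.31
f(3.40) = 56.16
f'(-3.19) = 2.62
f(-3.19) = -4.53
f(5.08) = 85.53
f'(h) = 2*h + 9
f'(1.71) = 12.42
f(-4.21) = -6.17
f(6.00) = 104.00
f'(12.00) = 33.00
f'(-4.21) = 0.58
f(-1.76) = 1.26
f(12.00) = 266.00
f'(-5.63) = -2.26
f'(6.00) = 21.00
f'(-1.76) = 5.48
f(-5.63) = -4.97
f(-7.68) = 3.86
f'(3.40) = 15.80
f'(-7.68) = -6.36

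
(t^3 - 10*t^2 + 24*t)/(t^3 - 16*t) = (t - 6)/(t + 4)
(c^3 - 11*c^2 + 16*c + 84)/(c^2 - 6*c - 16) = (c^2 - 13*c + 42)/(c - 8)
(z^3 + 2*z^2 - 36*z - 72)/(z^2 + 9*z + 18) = (z^2 - 4*z - 12)/(z + 3)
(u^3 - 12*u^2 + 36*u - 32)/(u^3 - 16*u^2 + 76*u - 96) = (u - 2)/(u - 6)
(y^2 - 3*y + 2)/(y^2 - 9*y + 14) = (y - 1)/(y - 7)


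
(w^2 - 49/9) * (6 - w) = -w^3 + 6*w^2 + 49*w/9 - 98/3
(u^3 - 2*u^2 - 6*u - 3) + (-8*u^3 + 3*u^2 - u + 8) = -7*u^3 + u^2 - 7*u + 5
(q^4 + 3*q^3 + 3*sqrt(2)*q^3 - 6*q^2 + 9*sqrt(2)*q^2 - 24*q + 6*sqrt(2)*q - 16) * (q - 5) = q^5 - 2*q^4 + 3*sqrt(2)*q^4 - 21*q^3 - 6*sqrt(2)*q^3 - 39*sqrt(2)*q^2 + 6*q^2 - 30*sqrt(2)*q + 104*q + 80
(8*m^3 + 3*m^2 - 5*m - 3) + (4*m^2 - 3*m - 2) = 8*m^3 + 7*m^2 - 8*m - 5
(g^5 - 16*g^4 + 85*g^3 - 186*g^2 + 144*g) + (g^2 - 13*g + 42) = g^5 - 16*g^4 + 85*g^3 - 185*g^2 + 131*g + 42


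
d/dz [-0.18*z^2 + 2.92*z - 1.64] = 2.92 - 0.36*z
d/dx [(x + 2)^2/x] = 1 - 4/x^2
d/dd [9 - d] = -1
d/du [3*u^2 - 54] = 6*u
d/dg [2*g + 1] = 2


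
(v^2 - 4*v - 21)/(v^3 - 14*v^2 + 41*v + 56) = (v + 3)/(v^2 - 7*v - 8)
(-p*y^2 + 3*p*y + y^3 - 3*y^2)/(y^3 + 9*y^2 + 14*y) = (-p*y + 3*p + y^2 - 3*y)/(y^2 + 9*y + 14)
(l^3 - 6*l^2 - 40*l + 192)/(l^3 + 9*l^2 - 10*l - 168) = (l - 8)/(l + 7)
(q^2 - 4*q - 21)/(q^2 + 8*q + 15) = (q - 7)/(q + 5)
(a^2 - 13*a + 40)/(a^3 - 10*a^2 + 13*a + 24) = (a - 5)/(a^2 - 2*a - 3)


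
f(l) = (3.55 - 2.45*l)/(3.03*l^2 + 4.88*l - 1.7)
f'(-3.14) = 0.77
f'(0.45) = -17.33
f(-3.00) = 1.00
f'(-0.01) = -4.23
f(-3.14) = 0.87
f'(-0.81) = 0.68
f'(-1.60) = 13.13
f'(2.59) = -0.02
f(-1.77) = -9.33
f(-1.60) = -4.27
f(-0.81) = -1.51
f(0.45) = 2.21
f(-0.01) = -2.04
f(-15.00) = 0.07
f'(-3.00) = 0.99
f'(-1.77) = 67.49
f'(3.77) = 0.00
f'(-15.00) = 0.01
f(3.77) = -0.10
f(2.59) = -0.09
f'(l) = (3.55 - 2.45*l)*(-6.06*l - 4.88)/(3.03*l^2 + 4.88*l - 1.7)^2 - 2.45/(3.03*l^2 + 4.88*l - 1.7) = (7.4235*l^2 - 21.513*l - 13.159)/(9.1809*l^4 + 29.5728*l^3 + 13.5124*l^2 - 16.592*l + 2.89)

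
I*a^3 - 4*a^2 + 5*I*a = a*(a + 5*I)*(I*a + 1)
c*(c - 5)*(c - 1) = c^3 - 6*c^2 + 5*c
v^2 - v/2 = v*(v - 1/2)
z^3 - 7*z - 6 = (z - 3)*(z + 1)*(z + 2)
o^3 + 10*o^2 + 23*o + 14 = (o + 1)*(o + 2)*(o + 7)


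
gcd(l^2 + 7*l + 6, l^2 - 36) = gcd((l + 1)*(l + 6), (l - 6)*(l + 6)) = l + 6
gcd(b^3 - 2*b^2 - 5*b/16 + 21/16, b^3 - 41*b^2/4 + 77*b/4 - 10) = b - 1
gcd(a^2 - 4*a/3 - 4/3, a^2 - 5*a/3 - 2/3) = a - 2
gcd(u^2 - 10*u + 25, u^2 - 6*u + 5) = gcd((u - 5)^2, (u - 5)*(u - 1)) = u - 5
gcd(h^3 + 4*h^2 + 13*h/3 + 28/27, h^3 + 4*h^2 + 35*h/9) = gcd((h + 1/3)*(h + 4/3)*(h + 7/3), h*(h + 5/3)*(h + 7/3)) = h + 7/3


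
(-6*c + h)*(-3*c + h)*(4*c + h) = 72*c^3 - 18*c^2*h - 5*c*h^2 + h^3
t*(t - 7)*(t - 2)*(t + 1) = t^4 - 8*t^3 + 5*t^2 + 14*t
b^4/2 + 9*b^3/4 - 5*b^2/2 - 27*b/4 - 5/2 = (b/2 + 1/2)*(b - 2)*(b + 1/2)*(b + 5)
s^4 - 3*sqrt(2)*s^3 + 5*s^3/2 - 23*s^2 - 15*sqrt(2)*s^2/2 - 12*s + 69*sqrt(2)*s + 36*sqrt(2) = (s - 4)*(s + 1/2)*(s + 6)*(s - 3*sqrt(2))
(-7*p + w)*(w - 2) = -7*p*w + 14*p + w^2 - 2*w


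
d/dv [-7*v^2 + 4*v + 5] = 4 - 14*v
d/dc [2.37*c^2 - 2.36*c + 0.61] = 4.74*c - 2.36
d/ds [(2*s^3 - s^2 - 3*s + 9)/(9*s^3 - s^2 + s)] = (7*s^4 + 58*s^3 - 247*s^2 + 18*s - 9)/(s^2*(81*s^4 - 18*s^3 + 19*s^2 - 2*s + 1))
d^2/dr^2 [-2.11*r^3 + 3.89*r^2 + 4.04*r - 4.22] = 7.78 - 12.66*r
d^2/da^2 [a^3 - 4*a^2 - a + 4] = 6*a - 8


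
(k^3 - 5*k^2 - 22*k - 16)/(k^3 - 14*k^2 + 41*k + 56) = (k + 2)/(k - 7)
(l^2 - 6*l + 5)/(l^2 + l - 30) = (l - 1)/(l + 6)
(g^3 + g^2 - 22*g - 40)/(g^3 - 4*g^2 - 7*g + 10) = (g + 4)/(g - 1)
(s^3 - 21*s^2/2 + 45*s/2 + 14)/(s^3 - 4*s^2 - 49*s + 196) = (s + 1/2)/(s + 7)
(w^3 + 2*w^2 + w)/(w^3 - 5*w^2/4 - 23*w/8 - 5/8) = 8*w*(w + 1)/(8*w^2 - 18*w - 5)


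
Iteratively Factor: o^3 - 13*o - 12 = (o + 3)*(o^2 - 3*o - 4) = (o - 4)*(o + 3)*(o + 1)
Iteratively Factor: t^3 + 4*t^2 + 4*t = (t + 2)*(t^2 + 2*t) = (t + 2)^2*(t)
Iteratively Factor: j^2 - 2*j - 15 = (j - 5)*(j + 3)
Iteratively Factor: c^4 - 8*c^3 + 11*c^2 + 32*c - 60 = (c - 3)*(c^3 - 5*c^2 - 4*c + 20) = (c - 3)*(c + 2)*(c^2 - 7*c + 10) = (c - 5)*(c - 3)*(c + 2)*(c - 2)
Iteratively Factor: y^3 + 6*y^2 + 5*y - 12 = (y + 3)*(y^2 + 3*y - 4) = (y + 3)*(y + 4)*(y - 1)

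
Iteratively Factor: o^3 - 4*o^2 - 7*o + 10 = (o - 1)*(o^2 - 3*o - 10) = (o - 1)*(o + 2)*(o - 5)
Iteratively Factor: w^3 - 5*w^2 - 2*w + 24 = (w - 3)*(w^2 - 2*w - 8) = (w - 4)*(w - 3)*(w + 2)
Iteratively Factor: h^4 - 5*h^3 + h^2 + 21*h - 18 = (h - 3)*(h^3 - 2*h^2 - 5*h + 6) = (h - 3)*(h + 2)*(h^2 - 4*h + 3) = (h - 3)^2*(h + 2)*(h - 1)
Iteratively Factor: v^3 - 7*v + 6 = (v + 3)*(v^2 - 3*v + 2) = (v - 1)*(v + 3)*(v - 2)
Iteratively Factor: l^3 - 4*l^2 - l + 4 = (l - 1)*(l^2 - 3*l - 4) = (l - 1)*(l + 1)*(l - 4)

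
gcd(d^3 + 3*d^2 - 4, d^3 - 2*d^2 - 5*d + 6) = d^2 + d - 2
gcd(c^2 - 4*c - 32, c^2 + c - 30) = 1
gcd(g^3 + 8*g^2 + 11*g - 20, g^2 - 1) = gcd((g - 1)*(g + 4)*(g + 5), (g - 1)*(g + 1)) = g - 1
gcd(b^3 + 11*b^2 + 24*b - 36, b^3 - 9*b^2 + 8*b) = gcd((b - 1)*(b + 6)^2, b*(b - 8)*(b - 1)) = b - 1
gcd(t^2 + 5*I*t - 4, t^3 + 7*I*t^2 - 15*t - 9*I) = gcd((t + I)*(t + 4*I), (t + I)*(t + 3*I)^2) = t + I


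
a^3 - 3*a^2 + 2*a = a*(a - 2)*(a - 1)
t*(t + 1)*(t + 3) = t^3 + 4*t^2 + 3*t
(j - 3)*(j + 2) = j^2 - j - 6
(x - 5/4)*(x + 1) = x^2 - x/4 - 5/4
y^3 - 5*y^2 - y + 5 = (y - 5)*(y - 1)*(y + 1)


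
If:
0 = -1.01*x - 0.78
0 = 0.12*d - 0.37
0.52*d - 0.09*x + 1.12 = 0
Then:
No Solution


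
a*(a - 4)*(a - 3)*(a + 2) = a^4 - 5*a^3 - 2*a^2 + 24*a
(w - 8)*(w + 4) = w^2 - 4*w - 32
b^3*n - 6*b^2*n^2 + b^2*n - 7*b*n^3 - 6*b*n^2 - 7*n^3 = (b - 7*n)*(b + n)*(b*n + n)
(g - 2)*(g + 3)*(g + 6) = g^3 + 7*g^2 - 36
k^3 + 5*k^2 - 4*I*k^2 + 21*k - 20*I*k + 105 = (k + 5)*(k - 7*I)*(k + 3*I)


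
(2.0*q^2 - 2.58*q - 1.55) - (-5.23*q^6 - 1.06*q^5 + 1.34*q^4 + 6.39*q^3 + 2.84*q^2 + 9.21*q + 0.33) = 5.23*q^6 + 1.06*q^5 - 1.34*q^4 - 6.39*q^3 - 0.84*q^2 - 11.79*q - 1.88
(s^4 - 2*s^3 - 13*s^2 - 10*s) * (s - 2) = s^5 - 4*s^4 - 9*s^3 + 16*s^2 + 20*s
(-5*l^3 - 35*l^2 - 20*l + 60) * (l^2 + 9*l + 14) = -5*l^5 - 80*l^4 - 405*l^3 - 610*l^2 + 260*l + 840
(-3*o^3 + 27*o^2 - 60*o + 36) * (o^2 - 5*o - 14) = -3*o^5 + 42*o^4 - 153*o^3 - 42*o^2 + 660*o - 504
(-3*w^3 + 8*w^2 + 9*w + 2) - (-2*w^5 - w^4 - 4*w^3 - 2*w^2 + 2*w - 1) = 2*w^5 + w^4 + w^3 + 10*w^2 + 7*w + 3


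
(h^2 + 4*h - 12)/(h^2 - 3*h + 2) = (h + 6)/(h - 1)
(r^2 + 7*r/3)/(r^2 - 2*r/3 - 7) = r/(r - 3)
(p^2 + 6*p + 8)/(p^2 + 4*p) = (p + 2)/p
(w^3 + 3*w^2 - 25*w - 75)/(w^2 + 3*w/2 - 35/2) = 2*(w^2 - 2*w - 15)/(2*w - 7)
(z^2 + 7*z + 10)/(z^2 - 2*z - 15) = (z^2 + 7*z + 10)/(z^2 - 2*z - 15)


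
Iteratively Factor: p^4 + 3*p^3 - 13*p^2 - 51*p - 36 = (p + 3)*(p^3 - 13*p - 12) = (p - 4)*(p + 3)*(p^2 + 4*p + 3) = (p - 4)*(p + 1)*(p + 3)*(p + 3)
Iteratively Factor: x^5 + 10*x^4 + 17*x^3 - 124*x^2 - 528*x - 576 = (x + 3)*(x^4 + 7*x^3 - 4*x^2 - 112*x - 192) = (x + 3)*(x + 4)*(x^3 + 3*x^2 - 16*x - 48) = (x + 3)*(x + 4)^2*(x^2 - x - 12) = (x - 4)*(x + 3)*(x + 4)^2*(x + 3)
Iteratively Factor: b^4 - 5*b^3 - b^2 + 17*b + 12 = (b + 1)*(b^3 - 6*b^2 + 5*b + 12) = (b + 1)^2*(b^2 - 7*b + 12) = (b - 4)*(b + 1)^2*(b - 3)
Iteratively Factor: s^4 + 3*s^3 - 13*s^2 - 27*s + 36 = (s + 4)*(s^3 - s^2 - 9*s + 9) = (s + 3)*(s + 4)*(s^2 - 4*s + 3) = (s - 1)*(s + 3)*(s + 4)*(s - 3)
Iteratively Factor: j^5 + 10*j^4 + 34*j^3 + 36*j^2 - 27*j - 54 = (j + 3)*(j^4 + 7*j^3 + 13*j^2 - 3*j - 18) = (j + 3)^2*(j^3 + 4*j^2 + j - 6) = (j - 1)*(j + 3)^2*(j^2 + 5*j + 6) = (j - 1)*(j + 2)*(j + 3)^2*(j + 3)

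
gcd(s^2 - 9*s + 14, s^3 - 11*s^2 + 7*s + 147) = s - 7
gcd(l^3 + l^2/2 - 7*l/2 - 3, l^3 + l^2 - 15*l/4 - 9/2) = l^2 - l/2 - 3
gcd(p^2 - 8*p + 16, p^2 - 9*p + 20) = p - 4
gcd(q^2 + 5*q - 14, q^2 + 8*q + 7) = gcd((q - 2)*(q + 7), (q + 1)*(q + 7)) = q + 7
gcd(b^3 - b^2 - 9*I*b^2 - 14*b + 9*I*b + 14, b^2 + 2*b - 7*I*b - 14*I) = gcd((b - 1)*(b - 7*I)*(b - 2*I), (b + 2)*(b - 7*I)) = b - 7*I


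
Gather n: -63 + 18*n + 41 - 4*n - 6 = 14*n - 28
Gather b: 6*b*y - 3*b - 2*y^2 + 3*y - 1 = b*(6*y - 3) - 2*y^2 + 3*y - 1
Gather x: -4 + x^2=x^2 - 4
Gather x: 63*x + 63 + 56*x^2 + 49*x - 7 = 56*x^2 + 112*x + 56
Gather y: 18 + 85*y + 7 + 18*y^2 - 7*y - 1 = 18*y^2 + 78*y + 24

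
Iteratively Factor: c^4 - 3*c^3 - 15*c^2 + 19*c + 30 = (c - 5)*(c^3 + 2*c^2 - 5*c - 6) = (c - 5)*(c + 3)*(c^2 - c - 2) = (c - 5)*(c - 2)*(c + 3)*(c + 1)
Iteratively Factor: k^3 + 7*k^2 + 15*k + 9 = (k + 3)*(k^2 + 4*k + 3) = (k + 1)*(k + 3)*(k + 3)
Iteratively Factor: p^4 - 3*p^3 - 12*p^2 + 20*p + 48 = (p + 2)*(p^3 - 5*p^2 - 2*p + 24) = (p + 2)^2*(p^2 - 7*p + 12) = (p - 4)*(p + 2)^2*(p - 3)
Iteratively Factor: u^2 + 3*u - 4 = (u + 4)*(u - 1)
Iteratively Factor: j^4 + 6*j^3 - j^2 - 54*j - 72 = (j + 3)*(j^3 + 3*j^2 - 10*j - 24) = (j + 3)*(j + 4)*(j^2 - j - 6) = (j + 2)*(j + 3)*(j + 4)*(j - 3)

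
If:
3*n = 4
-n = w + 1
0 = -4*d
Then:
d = 0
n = 4/3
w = -7/3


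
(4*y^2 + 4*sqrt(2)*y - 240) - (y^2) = 3*y^2 + 4*sqrt(2)*y - 240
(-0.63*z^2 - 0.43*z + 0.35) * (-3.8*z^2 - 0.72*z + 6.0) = 2.394*z^4 + 2.0876*z^3 - 4.8004*z^2 - 2.832*z + 2.1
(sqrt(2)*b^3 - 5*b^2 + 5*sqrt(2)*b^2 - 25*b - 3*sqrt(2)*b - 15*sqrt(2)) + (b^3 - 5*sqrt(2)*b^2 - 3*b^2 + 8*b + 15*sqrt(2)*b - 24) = b^3 + sqrt(2)*b^3 - 8*b^2 - 17*b + 12*sqrt(2)*b - 24 - 15*sqrt(2)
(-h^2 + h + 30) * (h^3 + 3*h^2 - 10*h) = -h^5 - 2*h^4 + 43*h^3 + 80*h^2 - 300*h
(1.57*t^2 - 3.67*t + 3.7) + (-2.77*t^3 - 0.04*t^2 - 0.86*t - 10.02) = -2.77*t^3 + 1.53*t^2 - 4.53*t - 6.32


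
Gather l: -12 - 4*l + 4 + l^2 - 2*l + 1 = l^2 - 6*l - 7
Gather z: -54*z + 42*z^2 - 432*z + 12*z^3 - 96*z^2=12*z^3 - 54*z^2 - 486*z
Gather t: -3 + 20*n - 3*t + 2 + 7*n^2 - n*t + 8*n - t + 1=7*n^2 + 28*n + t*(-n - 4)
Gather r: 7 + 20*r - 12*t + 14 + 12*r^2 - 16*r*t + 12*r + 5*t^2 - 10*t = 12*r^2 + r*(32 - 16*t) + 5*t^2 - 22*t + 21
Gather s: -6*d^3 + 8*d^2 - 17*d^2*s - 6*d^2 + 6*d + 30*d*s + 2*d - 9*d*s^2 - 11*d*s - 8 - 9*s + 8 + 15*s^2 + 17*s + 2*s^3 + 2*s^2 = -6*d^3 + 2*d^2 + 8*d + 2*s^3 + s^2*(17 - 9*d) + s*(-17*d^2 + 19*d + 8)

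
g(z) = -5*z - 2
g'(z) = -5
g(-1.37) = 4.85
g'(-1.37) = -5.00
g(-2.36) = 9.80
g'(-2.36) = -5.00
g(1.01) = -7.05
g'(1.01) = -5.00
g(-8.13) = 38.65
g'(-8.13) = -5.00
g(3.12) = -17.60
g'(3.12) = -5.00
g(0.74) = -5.70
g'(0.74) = -5.00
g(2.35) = -13.75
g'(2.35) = -5.00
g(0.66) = -5.30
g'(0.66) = -5.00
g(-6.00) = 28.00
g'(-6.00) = -5.00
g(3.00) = -17.00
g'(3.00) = -5.00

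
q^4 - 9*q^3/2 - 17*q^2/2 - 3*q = q*(q - 6)*(q + 1/2)*(q + 1)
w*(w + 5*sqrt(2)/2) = w^2 + 5*sqrt(2)*w/2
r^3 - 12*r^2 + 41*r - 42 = (r - 7)*(r - 3)*(r - 2)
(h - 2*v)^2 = h^2 - 4*h*v + 4*v^2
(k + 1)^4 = k^4 + 4*k^3 + 6*k^2 + 4*k + 1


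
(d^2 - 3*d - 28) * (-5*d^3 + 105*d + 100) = -5*d^5 + 15*d^4 + 245*d^3 - 215*d^2 - 3240*d - 2800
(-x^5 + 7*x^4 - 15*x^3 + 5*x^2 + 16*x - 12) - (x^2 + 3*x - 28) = -x^5 + 7*x^4 - 15*x^3 + 4*x^2 + 13*x + 16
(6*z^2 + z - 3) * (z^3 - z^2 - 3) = 6*z^5 - 5*z^4 - 4*z^3 - 15*z^2 - 3*z + 9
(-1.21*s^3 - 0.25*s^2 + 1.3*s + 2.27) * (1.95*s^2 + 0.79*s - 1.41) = -2.3595*s^5 - 1.4434*s^4 + 4.0436*s^3 + 5.806*s^2 - 0.0396999999999998*s - 3.2007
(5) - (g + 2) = 3 - g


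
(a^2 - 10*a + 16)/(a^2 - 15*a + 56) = (a - 2)/(a - 7)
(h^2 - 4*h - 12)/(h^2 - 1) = (h^2 - 4*h - 12)/(h^2 - 1)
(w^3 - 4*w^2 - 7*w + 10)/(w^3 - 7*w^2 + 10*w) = (w^2 + w - 2)/(w*(w - 2))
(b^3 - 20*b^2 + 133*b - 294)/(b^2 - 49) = (b^2 - 13*b + 42)/(b + 7)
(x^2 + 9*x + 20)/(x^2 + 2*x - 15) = (x + 4)/(x - 3)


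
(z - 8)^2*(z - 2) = z^3 - 18*z^2 + 96*z - 128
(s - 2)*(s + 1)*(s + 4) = s^3 + 3*s^2 - 6*s - 8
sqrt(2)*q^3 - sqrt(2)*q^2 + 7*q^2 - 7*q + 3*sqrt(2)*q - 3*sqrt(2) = (q - 1)*(q + 3*sqrt(2))*(sqrt(2)*q + 1)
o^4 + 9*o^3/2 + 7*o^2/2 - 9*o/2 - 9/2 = (o - 1)*(o + 1)*(o + 3/2)*(o + 3)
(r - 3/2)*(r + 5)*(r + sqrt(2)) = r^3 + sqrt(2)*r^2 + 7*r^2/2 - 15*r/2 + 7*sqrt(2)*r/2 - 15*sqrt(2)/2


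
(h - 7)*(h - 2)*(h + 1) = h^3 - 8*h^2 + 5*h + 14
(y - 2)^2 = y^2 - 4*y + 4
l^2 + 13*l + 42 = (l + 6)*(l + 7)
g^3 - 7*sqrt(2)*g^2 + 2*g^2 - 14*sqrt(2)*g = g*(g + 2)*(g - 7*sqrt(2))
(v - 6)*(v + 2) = v^2 - 4*v - 12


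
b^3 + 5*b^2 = b^2*(b + 5)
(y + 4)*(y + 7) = y^2 + 11*y + 28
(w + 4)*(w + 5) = w^2 + 9*w + 20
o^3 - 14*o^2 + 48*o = o*(o - 8)*(o - 6)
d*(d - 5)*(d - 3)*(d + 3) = d^4 - 5*d^3 - 9*d^2 + 45*d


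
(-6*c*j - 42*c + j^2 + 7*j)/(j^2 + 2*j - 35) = (-6*c + j)/(j - 5)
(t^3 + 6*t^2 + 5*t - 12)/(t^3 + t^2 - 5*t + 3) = (t + 4)/(t - 1)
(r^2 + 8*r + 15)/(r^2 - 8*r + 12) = (r^2 + 8*r + 15)/(r^2 - 8*r + 12)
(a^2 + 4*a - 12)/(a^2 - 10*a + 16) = (a + 6)/(a - 8)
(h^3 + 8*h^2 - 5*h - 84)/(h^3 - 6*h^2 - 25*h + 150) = (h^3 + 8*h^2 - 5*h - 84)/(h^3 - 6*h^2 - 25*h + 150)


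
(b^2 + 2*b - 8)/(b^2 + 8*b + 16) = (b - 2)/(b + 4)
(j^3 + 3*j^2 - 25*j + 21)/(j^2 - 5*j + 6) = (j^2 + 6*j - 7)/(j - 2)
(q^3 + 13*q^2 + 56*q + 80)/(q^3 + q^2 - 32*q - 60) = (q^2 + 8*q + 16)/(q^2 - 4*q - 12)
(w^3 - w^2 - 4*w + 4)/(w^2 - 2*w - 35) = (-w^3 + w^2 + 4*w - 4)/(-w^2 + 2*w + 35)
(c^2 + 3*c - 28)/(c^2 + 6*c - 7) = (c - 4)/(c - 1)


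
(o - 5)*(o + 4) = o^2 - o - 20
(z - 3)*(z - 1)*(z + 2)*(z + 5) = z^4 + 3*z^3 - 15*z^2 - 19*z + 30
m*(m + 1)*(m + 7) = m^3 + 8*m^2 + 7*m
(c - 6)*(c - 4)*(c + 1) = c^3 - 9*c^2 + 14*c + 24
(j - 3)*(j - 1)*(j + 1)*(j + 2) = j^4 - j^3 - 7*j^2 + j + 6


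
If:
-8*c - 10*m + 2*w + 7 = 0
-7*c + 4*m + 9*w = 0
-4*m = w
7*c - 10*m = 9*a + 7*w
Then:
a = 343/585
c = 112/65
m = -49/130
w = 98/65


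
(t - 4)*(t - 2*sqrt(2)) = t^2 - 4*t - 2*sqrt(2)*t + 8*sqrt(2)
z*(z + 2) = z^2 + 2*z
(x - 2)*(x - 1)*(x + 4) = x^3 + x^2 - 10*x + 8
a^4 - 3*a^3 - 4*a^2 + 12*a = a*(a - 3)*(a - 2)*(a + 2)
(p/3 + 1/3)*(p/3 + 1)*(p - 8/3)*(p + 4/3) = p^4/9 + 8*p^3/27 - 53*p^2/81 - 164*p/81 - 32/27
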